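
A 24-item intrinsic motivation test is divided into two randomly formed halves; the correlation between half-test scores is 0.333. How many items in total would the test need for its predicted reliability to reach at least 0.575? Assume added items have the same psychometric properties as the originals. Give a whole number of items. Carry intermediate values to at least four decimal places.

33

r_full = 2(0.333)/(1 + 0.333) = 0.4996
Solve Spearman-Brown for n: n = 0.575(1 − 0.4996) / [0.4996(1 − 0.575)] = 1.3551
Required items = 1.3551 × 24 = 32.52, so 33 items.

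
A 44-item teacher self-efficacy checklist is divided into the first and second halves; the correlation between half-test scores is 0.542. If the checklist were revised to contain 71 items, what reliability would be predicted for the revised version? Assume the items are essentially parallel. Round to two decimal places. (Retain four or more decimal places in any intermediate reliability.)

0.79

Spearman-Brown correction (n = 2): r_full = 2·0.542/(1 + 0.542) = 0.7030
Length factor from 44 to 71 items: n = 71/44 = 1.6136
r_new = n·r_full / (1 + (n − 1)·r_full) = 1.1344 / 1.4314 ≈ 0.7925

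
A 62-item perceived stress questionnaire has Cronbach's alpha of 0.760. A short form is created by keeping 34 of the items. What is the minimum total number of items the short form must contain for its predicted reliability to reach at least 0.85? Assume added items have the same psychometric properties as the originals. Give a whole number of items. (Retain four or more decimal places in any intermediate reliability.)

Short-form reliability: n = 34/62 = 0.5484; r_34 = n·r/(1+(n−1)r) ≈ 0.6346
Length factor from the short form to reach 0.85: n' = 0.85(1 − 0.6346) / [0.6346(1 − 0.85)] ≈ 3.2628
Total items = 3.2628 × 34 = 110.94, rounded up to 111.

111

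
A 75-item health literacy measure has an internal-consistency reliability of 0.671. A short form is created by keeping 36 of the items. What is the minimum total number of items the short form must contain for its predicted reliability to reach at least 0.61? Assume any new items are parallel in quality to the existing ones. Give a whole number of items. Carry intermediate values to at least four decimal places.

Short-form reliability: n = 36/75 = 0.4800; r_36 = n·r/(1+(n−1)r) ≈ 0.4947
Then solve for n' with r_old = 0.4947, r_target = 0.61: n' = 0.61(1 − 0.4947)/[0.4947(1 − 0.61)] = 1.5976
Total items = 1.5976 × 36 = 57.51, rounded up to 58.

58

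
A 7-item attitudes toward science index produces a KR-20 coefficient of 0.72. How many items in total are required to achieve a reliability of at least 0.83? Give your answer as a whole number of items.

14

Invert Spearman-Brown to solve for n:
n = r_target (1 − r_old) / [ r_old (1 − r_target) ]
n = [0.83 × 0.28] / [0.72 × 0.17]
  = 0.2324 / 0.1224 = 1.8987
Items needed = n × 7 = 1.8987 × 7 ≈ 13.29 → round up to 14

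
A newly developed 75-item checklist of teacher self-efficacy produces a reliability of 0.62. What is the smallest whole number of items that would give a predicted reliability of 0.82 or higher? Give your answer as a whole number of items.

Invert Spearman-Brown to solve for n:
n = r*(1 − r) / [ r (1 − r*) ]
n = 0.82 × (1 − 0.62) / [ 0.62 × (1 − 0.82) ]
  = 0.3116 / 0.1116 = 2.7921
Items needed = n × 75 = 2.7921 × 75 ≈ 209.41 → round up to 210

210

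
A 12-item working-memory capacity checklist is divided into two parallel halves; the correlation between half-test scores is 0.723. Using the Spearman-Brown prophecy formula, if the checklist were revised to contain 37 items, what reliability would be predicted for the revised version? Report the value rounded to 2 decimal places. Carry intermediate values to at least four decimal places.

Full-test reliability from the split-half r: r_full = 2(0.723)/(1 + 0.723) = 0.8392
Then adjust to 37 items: n = 37/12 = 3.0833
r_new = n·r_full / (1 + (n − 1)·r_full) = 2.5875 / 2.7483 ≈ 0.9415

0.94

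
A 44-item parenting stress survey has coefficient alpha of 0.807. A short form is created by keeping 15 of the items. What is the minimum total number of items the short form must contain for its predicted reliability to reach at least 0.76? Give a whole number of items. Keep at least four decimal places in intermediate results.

34

First, r for the 15-item form: n = 15/44 = 0.3409, so r_15 = 0.3409·0.807/(1 + (0.3409 − 1)·0.807) = 0.5877
Length factor from the short form to reach 0.76: n' = 0.76(1 − 0.5877) / [0.5877(1 − 0.76)] ≈ 2.2216
Items = 2.2216 × 15 ≈ 33.32 → 34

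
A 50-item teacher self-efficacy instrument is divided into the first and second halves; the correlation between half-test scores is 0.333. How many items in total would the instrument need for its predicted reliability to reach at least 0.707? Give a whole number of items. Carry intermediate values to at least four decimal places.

Corrected full-test reliability: r_full = 2 × 0.333 / (1 + 0.333) ≈ 0.4996
n = r_tgt(1 − r_full) / [r_full(1 − r_tgt)] = 0.707 × 0.5004 / (0.4996 × 0.293) ≈ 2.4168
Required items = 2.4168 × 50 = 120.84, so 121 items.

121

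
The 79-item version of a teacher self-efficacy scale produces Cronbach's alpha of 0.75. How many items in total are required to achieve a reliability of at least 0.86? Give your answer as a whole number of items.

Rearranging the Spearman-Brown formula for n,
n = r_target (1 − r_old) / [ r_old (1 − r_target) ]
n = [0.86 × 0.25] / [0.75 × 0.14]
  = 0.2150 / 0.1050 = 2.0476
2.0476 × 79 = 161.76 → 162 items

162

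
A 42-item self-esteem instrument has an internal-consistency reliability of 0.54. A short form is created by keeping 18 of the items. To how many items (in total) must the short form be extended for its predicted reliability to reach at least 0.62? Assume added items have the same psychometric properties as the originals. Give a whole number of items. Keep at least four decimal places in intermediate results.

First, r for the 18-item form: n = 18/42 = 0.4286, so r_18 = 0.4286·0.54/(1 + (0.4286 − 1)·0.54) = 0.3347
Length factor from the short form to reach 0.62: n' = 0.62(1 − 0.3347) / [0.3347(1 − 0.62)] ≈ 3.2432
Items = 3.2432 × 18 ≈ 58.38 → 59

59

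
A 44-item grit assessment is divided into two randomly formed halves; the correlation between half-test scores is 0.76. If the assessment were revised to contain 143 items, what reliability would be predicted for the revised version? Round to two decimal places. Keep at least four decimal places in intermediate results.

0.95

Full-test reliability from the split-half r: r_full = 2(0.76)/(1 + 0.76) = 0.8636
Then adjust to 143 items: n = 143/44 = 3.2500
r_new = n·r_full / (1 + (n − 1)·r_full) = 2.8067 / 2.9431 ≈ 0.9537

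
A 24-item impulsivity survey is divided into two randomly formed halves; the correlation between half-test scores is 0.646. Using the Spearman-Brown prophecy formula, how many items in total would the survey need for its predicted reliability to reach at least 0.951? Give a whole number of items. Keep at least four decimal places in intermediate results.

Corrected full-test reliability: r_full = 2 × 0.646 / (1 + 0.646) ≈ 0.7849
n = r_tgt(1 − r_full) / [r_full(1 − r_tgt)] = 0.951 × 0.2151 / (0.7849 × 0.049) ≈ 5.3188
Required items = 5.3188 × 24 = 127.65, so 128 items.

128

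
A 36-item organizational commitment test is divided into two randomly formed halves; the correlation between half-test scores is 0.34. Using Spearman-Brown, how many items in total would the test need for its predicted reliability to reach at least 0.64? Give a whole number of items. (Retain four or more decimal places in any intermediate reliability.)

r_full = 2(0.34)/(1 + 0.34) = 0.5075
Solve Spearman-Brown for n: n = 0.64(1 − 0.5075) / [0.5075(1 − 0.64)] = 1.7252
Items = 1.7252 × 36 ≈ 62.11 → 63

63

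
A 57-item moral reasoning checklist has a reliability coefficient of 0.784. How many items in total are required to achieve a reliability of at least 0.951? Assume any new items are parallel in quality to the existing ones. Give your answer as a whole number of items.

Spearman-Brown solved for the length factor n:
n = r*(1 − r) / [ r (1 − r*) ]
n = 0.951 × (1 − 0.784) / [ 0.784 × (1 − 0.951) ]
n = 0.205416 / 0.038416 ≈ 5.3471
Items needed = n × 57 = 5.3471 × 57 ≈ 304.78 → round up to 305

305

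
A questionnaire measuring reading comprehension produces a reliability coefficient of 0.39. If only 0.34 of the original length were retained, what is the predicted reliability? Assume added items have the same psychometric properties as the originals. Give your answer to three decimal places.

0.179

r_new = 0.34·0.39 / [1 + (0.34 − 1)·0.39]
r_new = 0.1326 / 0.7426 ≈ 0.1786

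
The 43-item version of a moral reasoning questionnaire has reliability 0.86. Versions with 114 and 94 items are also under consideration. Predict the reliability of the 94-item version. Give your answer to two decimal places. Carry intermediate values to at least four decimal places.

Only the ratio of lengths matters: n = 94/43 = 2.1860
r_{94} = n·r / (1 + (n − 1)·r) = 1.8800 / 2.0200 ≈ 0.9307

0.93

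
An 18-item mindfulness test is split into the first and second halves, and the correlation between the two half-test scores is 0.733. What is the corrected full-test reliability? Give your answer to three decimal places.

0.846

The full test is twice the length of either half (n = 2).
r_full = 2r_hh / (1 + r_hh) = 2 × 0.733 / (1 + 0.733)
       = 1.4660 / 1.7330 = 0.8459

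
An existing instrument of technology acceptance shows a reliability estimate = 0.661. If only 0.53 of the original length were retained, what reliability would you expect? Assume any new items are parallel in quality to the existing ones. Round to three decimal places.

By Spearman-Brown, r_new = n r / (1 + (n − 1) r).
r_new = 0.53·0.661 / [1 + (0.53 − 1)·0.661]
     = 0.3503 / 0.6893 = 0.5082

0.508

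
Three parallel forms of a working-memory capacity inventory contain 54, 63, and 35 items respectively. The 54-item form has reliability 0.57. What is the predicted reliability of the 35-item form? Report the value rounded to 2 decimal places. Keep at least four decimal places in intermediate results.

The 63-item form is not needed; work directly from the 54-item form with n = 35/54 = 0.6481.
r_{35} = n·r / (1 + (n − 1)·r) = 0.3694 / 0.7994 ≈ 0.4621

0.46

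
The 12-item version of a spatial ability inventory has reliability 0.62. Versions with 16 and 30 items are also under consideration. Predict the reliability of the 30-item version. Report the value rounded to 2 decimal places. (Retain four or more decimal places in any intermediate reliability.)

0.80

The 16-item form is not needed; work directly from the 12-item form with n = 30/12 = 2.5000.
r_{30} = n·r / (1 + (n − 1)·r) = 1.5500 / 1.9300 ≈ 0.8031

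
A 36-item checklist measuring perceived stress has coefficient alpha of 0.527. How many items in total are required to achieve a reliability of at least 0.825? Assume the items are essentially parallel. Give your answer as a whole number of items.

153

Spearman-Brown solved for the length factor n:
n = r*(1 − r) / [ r (1 − r*) ]
n = 0.825 × (1 − 0.527) / [ 0.527 × (1 − 0.825) ]
  = 0.390225 / 0.092225 = 4.2312
Items needed = n × 36 = 4.2312 × 36 ≈ 152.32 → round up to 153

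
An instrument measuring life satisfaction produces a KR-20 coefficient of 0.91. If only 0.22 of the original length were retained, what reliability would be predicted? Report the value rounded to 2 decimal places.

Apply the Spearman-Brown prophecy formula, r' = nr / [1 + (n − 1)r]:
r_new = (0.22 × 0.91) / (1 + (0.22 − 1) × 0.91)
     = 0.2002 / 0.2902 = 0.6899

0.69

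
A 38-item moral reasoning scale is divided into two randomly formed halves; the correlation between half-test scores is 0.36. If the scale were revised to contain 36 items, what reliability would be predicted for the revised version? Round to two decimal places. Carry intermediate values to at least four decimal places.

0.52

Full-test reliability from the split-half r: r_full = 2(0.36)/(1 + 0.36) = 0.5294
Then adjust to 36 items: n = 36/38 = 0.9474
r_new = n·r_full / (1 + (n − 1)·r_full) = 0.5016 / 0.9722 ≈ 0.5159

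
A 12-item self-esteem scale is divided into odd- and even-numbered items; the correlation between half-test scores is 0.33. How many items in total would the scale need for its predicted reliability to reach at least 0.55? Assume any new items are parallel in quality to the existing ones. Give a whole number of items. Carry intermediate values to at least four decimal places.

15

Corrected full-test reliability: r_full = 2 × 0.33 / (1 + 0.33) ≈ 0.4962
Solve Spearman-Brown for n: n = 0.55(1 − 0.4962) / [0.4962(1 − 0.55)] = 1.2409
Items = 1.2409 × 12 ≈ 14.89 → 15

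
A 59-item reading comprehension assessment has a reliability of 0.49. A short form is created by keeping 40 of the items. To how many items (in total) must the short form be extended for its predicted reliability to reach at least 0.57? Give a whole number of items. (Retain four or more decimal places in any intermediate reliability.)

Short-form reliability: n = 40/59 = 0.6780; r_40 = n·r/(1+(n−1)r) ≈ 0.3945
Length factor from the short form to reach 0.57: n' = 0.57(1 − 0.3945) / [0.3945(1 − 0.57)] ≈ 2.0346
Total items = 2.0346 × 40 = 81.38, rounded up to 82.

82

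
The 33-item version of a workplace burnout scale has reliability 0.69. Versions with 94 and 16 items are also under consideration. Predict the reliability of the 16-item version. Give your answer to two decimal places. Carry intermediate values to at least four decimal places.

0.52

The 94-item form is not needed; work directly from the 33-item form with n = 16/33 = 0.4848.
r_{16} = n·r / (1 + (n − 1)·r) = 0.3345 / 0.6445 ≈ 0.5190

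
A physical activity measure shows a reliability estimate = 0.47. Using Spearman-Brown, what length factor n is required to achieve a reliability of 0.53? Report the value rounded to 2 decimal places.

n = [0.53 × 0.53] / [0.47 × 0.47]
  = 0.2809 / 0.2209 = 1.2716

1.27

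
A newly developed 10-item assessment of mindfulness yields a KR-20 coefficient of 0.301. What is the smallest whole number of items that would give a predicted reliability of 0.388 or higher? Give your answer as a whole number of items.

15

n = 0.388 × (1 − 0.301) / [ 0.301 × (1 − 0.388) ]
  = 0.271212 / 0.184212 = 1.4723
1.4723 × 10 = 14.72 → 15 items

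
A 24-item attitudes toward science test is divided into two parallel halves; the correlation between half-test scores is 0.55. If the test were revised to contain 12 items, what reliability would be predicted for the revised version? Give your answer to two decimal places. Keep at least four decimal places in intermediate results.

0.55

Spearman-Brown correction (n = 2): r_full = 2·0.55/(1 + 0.55) = 0.7097
Length factor from 24 to 12 items: n = 12/24 = 0.5000
r_new = n·r_full / (1 + (n − 1)·r_full) = 0.3548 / 0.6452 ≈ 0.5499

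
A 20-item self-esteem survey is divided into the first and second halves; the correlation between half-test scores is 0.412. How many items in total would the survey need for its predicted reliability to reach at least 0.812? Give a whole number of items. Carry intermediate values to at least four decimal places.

r_full = 2(0.412)/(1 + 0.412) = 0.5836
Solve Spearman-Brown for n: n = 0.812(1 − 0.5836) / [0.5836(1 − 0.812)] = 3.0817
Required items = 3.0817 × 20 = 61.63, so 62 items.

62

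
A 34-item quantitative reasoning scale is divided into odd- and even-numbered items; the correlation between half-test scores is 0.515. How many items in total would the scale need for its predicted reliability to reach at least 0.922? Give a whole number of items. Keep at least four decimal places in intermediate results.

190

r_full = 2(0.515)/(1 + 0.515) = 0.6799
Solve Spearman-Brown for n: n = 0.922(1 − 0.6799) / [0.6799(1 − 0.922)] = 5.5652
Required items = 5.5652 × 34 = 189.22, so 190 items.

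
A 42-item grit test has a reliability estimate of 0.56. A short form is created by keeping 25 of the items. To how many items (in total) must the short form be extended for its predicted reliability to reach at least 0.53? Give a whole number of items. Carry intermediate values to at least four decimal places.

38

First, r for the 25-item form: n = 25/42 = 0.5952, so r_25 = 0.5952·0.56/(1 + (0.5952 − 1)·0.56) = 0.4310
Then solve for n' with r_old = 0.4310, r_target = 0.53: n' = 0.53(1 − 0.4310)/[0.4310(1 − 0.53)] = 1.4887
Items = 1.4887 × 25 ≈ 37.22 → 38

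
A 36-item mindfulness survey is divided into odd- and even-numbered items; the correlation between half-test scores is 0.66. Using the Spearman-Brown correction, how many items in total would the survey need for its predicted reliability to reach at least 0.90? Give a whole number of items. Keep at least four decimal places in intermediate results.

84

r_full = 2(0.66)/(1 + 0.66) = 0.7952
n = r_tgt(1 − r_full) / [r_full(1 − r_tgt)] = 0.90 × 0.2048 / (0.7952 × 0.10) ≈ 2.3179
Items = 2.3179 × 36 ≈ 83.44 → 84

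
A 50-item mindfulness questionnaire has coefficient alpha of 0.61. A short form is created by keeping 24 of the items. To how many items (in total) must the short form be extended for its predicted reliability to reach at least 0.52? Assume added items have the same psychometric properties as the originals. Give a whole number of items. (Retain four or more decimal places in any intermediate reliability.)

35

Short-form reliability: n = 24/50 = 0.4800; r_24 = n·r/(1+(n−1)r) ≈ 0.4288
Length factor from the short form to reach 0.52: n' = 0.52(1 − 0.4288) / [0.4288(1 − 0.52)] ≈ 1.4431
Items = 1.4431 × 24 ≈ 34.63 → 35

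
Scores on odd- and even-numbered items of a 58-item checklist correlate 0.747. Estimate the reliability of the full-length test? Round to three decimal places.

0.855

r_full = 2(0.747) / (1 + 0.747)
r_full = 1.4940 / 1.7470 ≈ 0.8552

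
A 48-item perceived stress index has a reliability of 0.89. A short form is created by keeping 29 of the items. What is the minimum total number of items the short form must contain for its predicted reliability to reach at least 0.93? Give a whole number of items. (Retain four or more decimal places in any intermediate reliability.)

79

Short-form reliability: n = 29/48 = 0.6042; r_29 = n·r/(1+(n−1)r) ≈ 0.8302
Length factor from the short form to reach 0.93: n' = 0.93(1 − 0.8302) / [0.8302(1 − 0.93)] ≈ 2.7173
Total items = 2.7173 × 29 = 78.80, rounded up to 79.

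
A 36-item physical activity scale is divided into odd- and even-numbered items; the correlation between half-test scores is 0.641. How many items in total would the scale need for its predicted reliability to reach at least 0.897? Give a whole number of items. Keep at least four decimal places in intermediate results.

88

Corrected full-test reliability: r_full = 2 × 0.641 / (1 + 0.641) ≈ 0.7812
Solve Spearman-Brown for n: n = 0.897(1 − 0.7812) / [0.7812(1 − 0.897)] = 2.4392
Items = 2.4392 × 36 ≈ 87.81 → 88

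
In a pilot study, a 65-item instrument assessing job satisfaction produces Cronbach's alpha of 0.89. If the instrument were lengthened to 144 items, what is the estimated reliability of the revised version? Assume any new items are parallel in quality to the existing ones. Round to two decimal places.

Length ratio n = 144/65 = 2.2154
r_new = (2.2154 × 0.89) / (1 + (2.2154 − 1) × 0.89)
     = 1.9717 / 2.0817 = 0.9472

0.95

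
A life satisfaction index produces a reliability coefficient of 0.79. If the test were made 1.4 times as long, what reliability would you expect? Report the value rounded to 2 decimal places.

Apply the Spearman-Brown prophecy formula, r' = nr / [1 + (n − 1)r]:
r_new = (1.4 × 0.79) / (1 + (1.4 − 1) × 0.79)
r_new = 1.1060 / 1.3160 ≈ 0.8404

0.84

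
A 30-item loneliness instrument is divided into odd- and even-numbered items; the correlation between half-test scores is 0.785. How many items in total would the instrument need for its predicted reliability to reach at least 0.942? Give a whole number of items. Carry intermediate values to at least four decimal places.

67

r_full = 2(0.785)/(1 + 0.785) = 0.8796
n = r_tgt(1 − r_full) / [r_full(1 − r_tgt)] = 0.942 × 0.1204 / (0.8796 × 0.058) ≈ 2.2231
Required items = 2.2231 × 30 = 66.69, so 67 items.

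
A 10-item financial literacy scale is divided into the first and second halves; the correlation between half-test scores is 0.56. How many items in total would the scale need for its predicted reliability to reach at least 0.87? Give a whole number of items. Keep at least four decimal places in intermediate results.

r_full = 2(0.56)/(1 + 0.56) = 0.7179
Solve Spearman-Brown for n: n = 0.87(1 − 0.7179) / [0.7179(1 − 0.87)] = 2.6298
Items = 2.6298 × 10 ≈ 26.30 → 27

27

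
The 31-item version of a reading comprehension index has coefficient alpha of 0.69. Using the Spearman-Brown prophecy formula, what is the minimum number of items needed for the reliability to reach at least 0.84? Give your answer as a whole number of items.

74

Spearman-Brown solved for the length factor n:
n = r*(1 − r) / [ r (1 − r*) ]
n = [0.84 × 0.31] / [0.69 × 0.16]
n = 0.2604 / 0.1104 ≈ 2.3587
So the test needs 2.3587 × 31 ≈ 73.12 items; rounding up, 74.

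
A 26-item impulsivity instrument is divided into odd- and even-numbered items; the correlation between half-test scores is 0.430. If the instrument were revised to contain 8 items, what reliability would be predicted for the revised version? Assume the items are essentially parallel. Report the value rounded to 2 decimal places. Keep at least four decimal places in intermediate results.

0.32

Full-test reliability from the split-half r: r_full = 2(0.430)/(1 + 0.430) = 0.6014
Length factor from 26 to 8 items: n = 8/26 = 0.3077
r_new = n·r_full / (1 + (n − 1)·r_full) = 0.1851 / 0.5837 ≈ 0.3171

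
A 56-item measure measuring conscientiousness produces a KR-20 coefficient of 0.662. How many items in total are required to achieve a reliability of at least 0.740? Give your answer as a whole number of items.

n = 0.740(1 − 0.662) / [0.662(1 − 0.740)]
n = 0.250120 / 0.172120 ≈ 1.4532
Items needed = n × 56 = 1.4532 × 56 ≈ 81.38 → round up to 82

82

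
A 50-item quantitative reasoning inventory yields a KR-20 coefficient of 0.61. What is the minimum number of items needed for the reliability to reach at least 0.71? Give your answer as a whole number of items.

n = 0.71(1 − 0.61) / [0.61(1 − 0.71)]
  = 0.2769 / 0.1769 = 1.5653
1.5653 × 50 = 78.27 → 79 items

79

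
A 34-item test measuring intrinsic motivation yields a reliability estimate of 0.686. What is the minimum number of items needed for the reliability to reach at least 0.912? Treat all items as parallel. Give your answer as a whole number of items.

162

Spearman-Brown solved for the length factor n:
n = r*(1 − r) / [ r (1 − r*) ]
n = [0.912 × 0.314] / [0.686 × 0.088]
n = 0.286368 / 0.060368 ≈ 4.7437
Items needed = n × 34 = 4.7437 × 34 ≈ 161.29 → round up to 162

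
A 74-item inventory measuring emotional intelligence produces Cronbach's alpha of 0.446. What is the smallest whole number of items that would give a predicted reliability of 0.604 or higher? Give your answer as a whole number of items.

141

Spearman-Brown solved for the length factor n:
n = r*(1 − r) / [ r (1 − r*) ]
n = [0.604 × 0.554] / [0.446 × 0.396]
  = 0.334616 / 0.176616 = 1.8946
1.8946 × 74 = 140.20 → 141 items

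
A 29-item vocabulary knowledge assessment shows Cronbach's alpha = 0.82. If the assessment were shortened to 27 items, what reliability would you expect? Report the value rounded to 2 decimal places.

0.81

The new length is 27/29 = 0.931 times the old.
r_new = (0.931 × 0.82) / (1 + (0.931 − 1) × 0.82)
r_new = 0.7634 / 0.9434 ≈ 0.8092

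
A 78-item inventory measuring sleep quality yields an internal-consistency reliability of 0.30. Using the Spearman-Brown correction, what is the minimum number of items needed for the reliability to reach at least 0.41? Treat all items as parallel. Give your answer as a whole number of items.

Spearman-Brown solved for the length factor n:
n = r_target (1 − r_old) / [ r_old (1 − r_target) ]
n = [0.41 × 0.70] / [0.30 × 0.59]
n = 0.2870 / 0.1770 ≈ 1.6215
Items needed = n × 78 = 1.6215 × 78 ≈ 126.48 → round up to 127

127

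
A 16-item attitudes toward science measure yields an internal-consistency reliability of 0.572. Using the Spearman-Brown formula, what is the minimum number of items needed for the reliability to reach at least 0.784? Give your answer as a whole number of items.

Invert Spearman-Brown to solve for n:
n = r*(1 − r) / [ r (1 − r*) ]
n = [0.784 × 0.428] / [0.572 × 0.216]
n = 0.335552 / 0.123552 ≈ 2.7159
2.7159 × 16 = 43.45 → 44 items

44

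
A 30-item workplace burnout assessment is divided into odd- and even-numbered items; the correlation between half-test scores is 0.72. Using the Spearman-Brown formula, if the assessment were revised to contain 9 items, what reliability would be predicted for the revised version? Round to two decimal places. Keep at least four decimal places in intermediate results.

Spearman-Brown correction (n = 2): r_full = 2·0.72/(1 + 0.72) = 0.8372
Length factor from 30 to 9 items: n = 9/30 = 0.3000
r_new = n·r_full / (1 + (n − 1)·r_full) = 0.2512 / 0.4140 ≈ 0.6068

0.61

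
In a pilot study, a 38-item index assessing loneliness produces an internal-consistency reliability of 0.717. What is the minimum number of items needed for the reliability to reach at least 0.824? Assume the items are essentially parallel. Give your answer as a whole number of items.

n = [0.824 × 0.283] / [0.717 × 0.176]
n = 0.233192 / 0.126192 ≈ 1.8479
So the test needs 1.8479 × 38 ≈ 70.22 items; rounding up, 71.

71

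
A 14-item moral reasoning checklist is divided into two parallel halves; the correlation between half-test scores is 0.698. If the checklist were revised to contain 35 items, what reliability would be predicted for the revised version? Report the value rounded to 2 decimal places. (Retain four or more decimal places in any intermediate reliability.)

Full-test reliability from the split-half r: r_full = 2(0.698)/(1 + 0.698) = 0.8221
Then adjust to 35 items: n = 35/14 = 2.5000
r_new = n·r_full / (1 + (n − 1)·r_full) = 2.0553 / 2.2332 ≈ 0.9203

0.92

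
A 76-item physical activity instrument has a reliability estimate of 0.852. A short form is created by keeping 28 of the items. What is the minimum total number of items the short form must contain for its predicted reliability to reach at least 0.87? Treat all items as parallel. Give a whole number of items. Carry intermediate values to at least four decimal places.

Short-form reliability: n = 28/76 = 0.3684; r_28 = n·r/(1+(n−1)r) ≈ 0.6796
Then solve for n' with r_old = 0.6796, r_target = 0.87: n' = 0.87(1 − 0.6796)/[0.6796(1 − 0.87)] = 3.1551
Items = 3.1551 × 28 ≈ 88.34 → 89

89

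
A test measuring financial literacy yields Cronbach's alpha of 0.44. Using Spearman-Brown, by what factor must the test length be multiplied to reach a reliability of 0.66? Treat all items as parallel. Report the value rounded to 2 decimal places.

2.47

Rearranging the Spearman-Brown formula for n,
n = r_target (1 − r_old) / [ r_old (1 − r_target) ]
n = 0.66 × (1 − 0.44) / [ 0.44 × (1 − 0.66) ]
n = 0.3696 / 0.1496 ≈ 2.4706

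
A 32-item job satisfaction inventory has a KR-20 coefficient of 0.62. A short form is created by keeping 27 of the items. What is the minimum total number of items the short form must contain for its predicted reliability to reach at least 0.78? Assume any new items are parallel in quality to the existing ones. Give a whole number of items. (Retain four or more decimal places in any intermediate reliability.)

Short-form reliability: n = 27/32 = 0.8438; r_27 = n·r/(1+(n−1)r) ≈ 0.5793
Then solve for n' with r_old = 0.5793, r_target = 0.78: n' = 0.78(1 − 0.5793)/[0.5793(1 − 0.78)] = 2.5748
Items = 2.5748 × 27 ≈ 69.52 → 70

70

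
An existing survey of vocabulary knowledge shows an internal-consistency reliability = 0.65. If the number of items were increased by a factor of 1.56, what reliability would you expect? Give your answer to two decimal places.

0.74

By Spearman-Brown, r_new = n r / (1 + (n − 1) r).
r_new = 1.56·0.65 / [1 + (1.56 − 1)·0.65]
     = 1.0140 / 1.3640 = 0.7434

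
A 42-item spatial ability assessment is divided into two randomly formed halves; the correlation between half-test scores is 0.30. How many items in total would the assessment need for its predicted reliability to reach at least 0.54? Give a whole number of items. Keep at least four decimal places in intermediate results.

58

Corrected full-test reliability: r_full = 2 × 0.30 / (1 + 0.30) ≈ 0.4615
n = r_tgt(1 − r_full) / [r_full(1 − r_tgt)] = 0.54 × 0.5385 / (0.4615 × 0.46) ≈ 1.3698
Items = 1.3698 × 42 ≈ 57.53 → 58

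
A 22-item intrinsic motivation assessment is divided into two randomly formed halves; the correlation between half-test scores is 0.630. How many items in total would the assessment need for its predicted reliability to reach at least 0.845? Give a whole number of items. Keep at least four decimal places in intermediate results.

36

Corrected full-test reliability: r_full = 2 × 0.630 / (1 + 0.630) ≈ 0.7730
Solve Spearman-Brown for n: n = 0.845(1 − 0.7730) / [0.7730(1 − 0.845)] = 1.6009
Items = 1.6009 × 22 ≈ 35.22 → 36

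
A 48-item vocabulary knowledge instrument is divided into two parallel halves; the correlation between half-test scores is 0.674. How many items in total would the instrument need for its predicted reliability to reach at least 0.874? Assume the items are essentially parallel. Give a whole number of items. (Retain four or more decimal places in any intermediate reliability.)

81

r_full = 2(0.674)/(1 + 0.674) = 0.8053
Solve Spearman-Brown for n: n = 0.874(1 − 0.8053) / [0.8053(1 − 0.874)] = 1.6771
Required items = 1.6771 × 48 = 80.50, so 81 items.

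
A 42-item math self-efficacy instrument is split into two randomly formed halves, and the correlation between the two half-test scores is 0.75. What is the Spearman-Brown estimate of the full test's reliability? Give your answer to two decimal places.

0.86

Each half is half the length of the full test, so the full test is n = 2 times a half.
r_full = 2r_hh / (1 + r_hh) = 2 × 0.75 / (1 + 0.75)
       = 1.5000 / 1.7500 = 0.8571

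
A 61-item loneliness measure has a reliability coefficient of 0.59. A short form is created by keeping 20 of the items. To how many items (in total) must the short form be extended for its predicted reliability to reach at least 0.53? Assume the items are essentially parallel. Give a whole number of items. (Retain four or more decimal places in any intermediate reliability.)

Short-form reliability: n = 20/61 = 0.3279; r_20 = n·r/(1+(n−1)r) ≈ 0.3206
Then solve for n' with r_old = 0.3206, r_target = 0.53: n' = 0.53(1 − 0.3206)/[0.3206(1 − 0.53)] = 2.3897
Total items = 2.3897 × 20 = 47.79, rounded up to 48.

48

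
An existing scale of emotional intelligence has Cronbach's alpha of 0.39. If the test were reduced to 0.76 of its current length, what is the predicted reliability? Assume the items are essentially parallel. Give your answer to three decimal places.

r_new = (0.76 × 0.39) / (1 + (0.76 − 1) × 0.39)
r_new = 0.2964 / 0.9064 ≈ 0.3270

0.327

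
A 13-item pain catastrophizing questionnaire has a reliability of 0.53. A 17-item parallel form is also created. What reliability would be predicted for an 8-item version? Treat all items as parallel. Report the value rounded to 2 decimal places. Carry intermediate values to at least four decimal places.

0.41

The 17-item form is not needed; work directly from the 13-item form with n = 8/13 = 0.6154.
r_{8} = n·r / (1 + (n − 1)·r) = 0.3262 / 0.7962 ≈ 0.4097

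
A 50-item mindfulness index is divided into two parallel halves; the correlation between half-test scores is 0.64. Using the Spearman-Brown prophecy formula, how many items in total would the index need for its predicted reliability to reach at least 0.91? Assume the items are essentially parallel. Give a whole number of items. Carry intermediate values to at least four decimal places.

143

r_full = 2(0.64)/(1 + 0.64) = 0.7805
Solve Spearman-Brown for n: n = 0.91(1 − 0.7805) / [0.7805(1 − 0.91)] = 2.8435
Required items = 2.8435 × 50 = 142.18, so 143 items.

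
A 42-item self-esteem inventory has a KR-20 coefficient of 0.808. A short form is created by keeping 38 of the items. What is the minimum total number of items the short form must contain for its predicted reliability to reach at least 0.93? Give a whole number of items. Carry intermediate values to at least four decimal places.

133

First, r for the 38-item form: n = 38/42 = 0.9048, so r_38 = 0.9048·0.808/(1 + (0.9048 − 1)·0.808) = 0.7920
Then solve for n' with r_old = 0.7920, r_target = 0.93: n' = 0.93(1 − 0.7920)/[0.7920(1 − 0.93)] = 3.4892
Items = 3.4892 × 38 ≈ 132.59 → 133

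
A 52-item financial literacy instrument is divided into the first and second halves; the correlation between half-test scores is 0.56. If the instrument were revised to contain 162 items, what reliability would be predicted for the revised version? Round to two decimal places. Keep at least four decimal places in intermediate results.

Full-test reliability from the split-half r: r_full = 2(0.56)/(1 + 0.56) = 0.7179
Then adjust to 162 items: n = 162/52 = 3.1154
r_new = n·r_full / (1 + (n − 1)·r_full) = 2.2365 / 2.5186 ≈ 0.8880

0.89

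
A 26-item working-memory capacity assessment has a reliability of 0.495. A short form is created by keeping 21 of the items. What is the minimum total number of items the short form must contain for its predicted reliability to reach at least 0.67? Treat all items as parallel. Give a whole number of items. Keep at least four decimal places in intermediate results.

54

First, r for the 21-item form: n = 21/26 = 0.8077, so r_21 = 0.8077·0.495/(1 + (0.8077 − 1)·0.495) = 0.4419
Length factor from the short form to reach 0.67: n' = 0.67(1 − 0.4419) / [0.4419(1 − 0.67)] ≈ 2.5642
Total items = 2.5642 × 21 = 53.85, rounded up to 54.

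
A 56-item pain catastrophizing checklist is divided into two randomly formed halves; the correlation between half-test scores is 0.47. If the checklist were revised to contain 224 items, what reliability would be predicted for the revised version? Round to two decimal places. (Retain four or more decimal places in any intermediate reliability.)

0.88

Spearman-Brown correction (n = 2): r_full = 2·0.47/(1 + 0.47) = 0.6395
Length factor from 56 to 224 items: n = 224/56 = 4.0000
r_new = n·r_full / (1 + (n − 1)·r_full) = 2.5580 / 2.9185 ≈ 0.8765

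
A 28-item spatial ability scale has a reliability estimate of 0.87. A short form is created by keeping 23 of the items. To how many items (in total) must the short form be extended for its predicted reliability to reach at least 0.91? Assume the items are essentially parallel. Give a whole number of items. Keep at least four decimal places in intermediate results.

43

First, r for the 23-item form: n = 23/28 = 0.8214, so r_23 = 0.8214·0.87/(1 + (0.8214 − 1)·0.87) = 0.8461
Then solve for n' with r_old = 0.8461, r_target = 0.91: n' = 0.91(1 − 0.8461)/[0.8461(1 − 0.91)] = 1.8391
Total items = 1.8391 × 23 = 42.30, rounded up to 43.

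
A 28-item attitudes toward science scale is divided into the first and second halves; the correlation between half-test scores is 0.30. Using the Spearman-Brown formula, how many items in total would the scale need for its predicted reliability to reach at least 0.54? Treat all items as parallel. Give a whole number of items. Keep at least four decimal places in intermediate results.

39

r_full = 2(0.30)/(1 + 0.30) = 0.4615
n = r_tgt(1 − r_full) / [r_full(1 − r_tgt)] = 0.54 × 0.5385 / (0.4615 × 0.46) ≈ 1.3698
Required items = 1.3698 × 28 = 38.35, so 39 items.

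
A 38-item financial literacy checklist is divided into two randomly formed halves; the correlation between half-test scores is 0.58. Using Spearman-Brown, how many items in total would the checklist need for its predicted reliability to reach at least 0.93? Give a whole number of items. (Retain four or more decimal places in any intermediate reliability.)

183

r_full = 2(0.58)/(1 + 0.58) = 0.7342
Solve Spearman-Brown for n: n = 0.93(1 − 0.7342) / [0.7342(1 − 0.93)] = 4.8098
Items = 4.8098 × 38 ≈ 182.77 → 183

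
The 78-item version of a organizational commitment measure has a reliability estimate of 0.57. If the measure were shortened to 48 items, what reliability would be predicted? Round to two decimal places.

The new length is 48/78 = 0.6154 times the old.
Spearman-Brown: r_new = n·r / (1 + (n − 1)·r)
r_new = (0.6154 × 0.57) / (1 + (0.6154 − 1) × 0.57)
     = 0.3508 / 0.7808 = 0.4493

0.45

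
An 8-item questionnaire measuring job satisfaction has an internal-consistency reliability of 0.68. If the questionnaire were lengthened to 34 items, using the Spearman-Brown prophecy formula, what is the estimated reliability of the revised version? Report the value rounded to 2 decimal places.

Length ratio n = 34/8 = 4.25
By Spearman-Brown, r_new = n r / (1 + (n − 1) r).
r_new = 4.25·0.68 / [1 + (4.25 − 1)·0.68]
r_new = 2.8900 / 3.2100 ≈ 0.9003

0.90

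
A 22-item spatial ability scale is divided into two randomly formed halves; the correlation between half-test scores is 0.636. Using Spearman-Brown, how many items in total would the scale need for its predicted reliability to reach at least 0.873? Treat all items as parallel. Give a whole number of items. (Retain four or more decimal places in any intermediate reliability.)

Corrected full-test reliability: r_full = 2 × 0.636 / (1 + 0.636) ≈ 0.7775
n = r_tgt(1 − r_full) / [r_full(1 − r_tgt)] = 0.873 × 0.2225 / (0.7775 × 0.127) ≈ 1.9672
Items = 1.9672 × 22 ≈ 43.28 → 44

44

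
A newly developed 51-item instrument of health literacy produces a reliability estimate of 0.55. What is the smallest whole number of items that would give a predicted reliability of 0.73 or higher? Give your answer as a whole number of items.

113

Spearman-Brown solved for the length factor n:
n = r_target (1 − r_old) / [ r_old (1 − r_target) ]
n = [0.73 × 0.45] / [0.55 × 0.27]
  = 0.3285 / 0.1485 = 2.2121
So the test needs 2.2121 × 51 ≈ 112.82 items; rounding up, 113.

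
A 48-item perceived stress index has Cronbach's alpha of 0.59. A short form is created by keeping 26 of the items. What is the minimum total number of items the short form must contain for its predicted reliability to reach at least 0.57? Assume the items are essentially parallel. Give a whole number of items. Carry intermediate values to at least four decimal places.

45

First, r for the 26-item form: n = 26/48 = 0.5417, so r_26 = 0.5417·0.59/(1 + (0.5417 − 1)·0.59) = 0.4381
Then solve for n' with r_old = 0.4381, r_target = 0.57: n' = 0.57(1 − 0.4381)/[0.4381(1 − 0.57)] = 1.7002
Items = 1.7002 × 26 ≈ 44.21 → 45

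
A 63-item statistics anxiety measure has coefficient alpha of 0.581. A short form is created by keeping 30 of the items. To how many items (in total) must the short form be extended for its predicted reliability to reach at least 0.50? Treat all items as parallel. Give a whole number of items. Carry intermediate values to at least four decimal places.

First, r for the 30-item form: n = 30/63 = 0.4762, so r_30 = 0.4762·0.581/(1 + (0.4762 − 1)·0.581) = 0.3977
Length factor from the short form to reach 0.50: n' = 0.50(1 − 0.3977) / [0.3977(1 − 0.50)] ≈ 1.5145
Total items = 1.5145 × 30 = 45.44, rounded up to 46.

46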